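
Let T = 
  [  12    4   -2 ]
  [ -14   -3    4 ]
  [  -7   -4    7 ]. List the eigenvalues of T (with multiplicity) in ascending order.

Characteristic polynomial: p(μ) = μ^3 - 16μ^2 + 85μ - 150 = (μ - 6)(μ - 5)^2.
Roots (with multiplicity): 5, 5, 6.

5, 5, 6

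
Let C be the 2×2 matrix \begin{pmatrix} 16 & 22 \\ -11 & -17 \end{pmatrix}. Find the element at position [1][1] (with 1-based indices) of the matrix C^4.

-46

Characteristic polynomial: λ^2 + λ - 30 = (λ - 5)(λ + 6), so the eigenvalues are -6, 5.
λ=-6: eigenvector (-1, 1).
λ=5: eigenvector (-2, 1).
P = [[-1, -2], [1, 1]], D = diag(-6, 5), P⁻¹ = [[1, 2], [-1, -1]].
C⁴ = P·diag(1296, 625)·P⁻¹ = [[-46, -1342], [671, 1967]].
The requested entry is -46.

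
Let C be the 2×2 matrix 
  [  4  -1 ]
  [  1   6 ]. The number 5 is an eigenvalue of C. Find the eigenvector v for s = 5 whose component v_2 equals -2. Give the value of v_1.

2

C − 5I = [[-1, -1], [1, 1]].
Solving (C − 5I)v = 0 gives the eigenspace spanned by (2, -2).
With v_2 = -2, v = (2, -2), so v_1 = 2.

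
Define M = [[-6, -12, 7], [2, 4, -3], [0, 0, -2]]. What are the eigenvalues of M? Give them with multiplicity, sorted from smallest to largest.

Characteristic polynomial: p(λ) = λ^3 + 4λ^2 + 4λ = λ(λ + 2)^2.
Roots (with multiplicity): -2, -2, 0.

-2, -2, 0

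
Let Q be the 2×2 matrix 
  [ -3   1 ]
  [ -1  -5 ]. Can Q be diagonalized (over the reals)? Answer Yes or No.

No

Characteristic polynomial: p(r) = r^2 + 8r + 16 = (r + 4)^2.
r = -4 has algebraic multiplicity 2; rank(Q + 4I) = 1, so geometric multiplicity = 1.
Geometric multiplicity < algebraic multiplicity, so Q is not diagonalizable.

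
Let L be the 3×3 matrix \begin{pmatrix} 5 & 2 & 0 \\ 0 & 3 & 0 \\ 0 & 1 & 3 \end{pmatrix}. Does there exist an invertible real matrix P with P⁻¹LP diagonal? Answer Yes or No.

No

Characteristic polynomial: p(s) = s^3 - 11s^2 + 39s - 45 = (s - 5)(s - 3)^2.
s = 3 has algebraic multiplicity 2; rank(L − 3I) = 2, so geometric multiplicity = 1.
Geometric multiplicity < algebraic multiplicity, so L is not diagonalizable.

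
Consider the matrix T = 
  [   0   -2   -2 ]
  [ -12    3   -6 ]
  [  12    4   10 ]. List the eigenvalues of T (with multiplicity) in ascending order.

Characteristic polynomial: p(μ) = μ^3 - 13μ^2 + 54μ - 72 = (μ - 6)(μ - 4)(μ - 3).
Roots (with multiplicity): 3, 4, 6.

3, 4, 6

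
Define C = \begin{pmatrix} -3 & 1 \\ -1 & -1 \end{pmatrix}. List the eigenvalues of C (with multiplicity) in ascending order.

-2, -2

Characteristic polynomial: p(λ) = λ^2 + 4λ + 4 = (λ + 2)^2.
Roots (with multiplicity): -2, -2.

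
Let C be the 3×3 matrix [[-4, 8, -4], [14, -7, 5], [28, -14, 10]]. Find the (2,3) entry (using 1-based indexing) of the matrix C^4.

-593

Characteristic polynomial: t^3 + t^2 - 12t = t(t - 3)(t + 4), so the eigenvalues are -4, 0, 3.
t=-4: eigenvector (1, -2, -4).
t=3: eigenvector (0, 1, 2).
t=0: eigenvector (-1, 3, 7).
P = [[1, 0, -1], [-2, 1, 3], [-4, 2, 7]], D = diag(-4, 3, 0), P⁻¹ = [[1, -2, 1], [2, 3, -1], [0, -2, 1]].
C⁴ = P·diag(256, 81, 0)·P⁻¹ = [[256, -512, 256], [-350, 1267, -593], [-700, 2534, -1186]].
The requested entry is -593.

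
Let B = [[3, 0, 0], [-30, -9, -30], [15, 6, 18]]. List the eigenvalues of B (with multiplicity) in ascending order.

Characteristic polynomial: p(r) = r^3 - 12r^2 + 45r - 54 = (r - 6)(r - 3)^2.
Roots (with multiplicity): 3, 3, 6.

3, 3, 6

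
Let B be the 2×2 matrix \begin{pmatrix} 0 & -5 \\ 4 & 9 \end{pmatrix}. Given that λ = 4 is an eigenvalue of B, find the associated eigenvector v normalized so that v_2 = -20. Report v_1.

25

B − 4I = [[-4, -5], [4, 5]].
Solving (B − 4I)v = 0 gives the eigenspace spanned by (25, -20).
With v_2 = -20, v = (25, -20), so v_1 = 25.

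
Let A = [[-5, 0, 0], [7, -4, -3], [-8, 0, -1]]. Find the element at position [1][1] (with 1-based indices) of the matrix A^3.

Characteristic polynomial: t^3 + 10t^2 + 29t + 20 = (t + 1)(t + 4)(t + 5), so the eigenvalues are -5, -4, -1.
t=-5: eigenvector (1, -1, 2).
t=-4: eigenvector (0, 1, 0).
t=-1: eigenvector (0, -1, 1).
P = [[1, 0, 0], [-1, 1, -1], [2, 0, 1]], D = diag(-5, -4, -1), P⁻¹ = [[1, 0, 0], [-1, 1, 1], [-2, 0, 1]].
A³ = P·diag(-125, -64, -1)·P⁻¹ = [[-125, 0, 0], [187, -64, -63], [-248, 0, -1]].
The requested entry is -125.

-125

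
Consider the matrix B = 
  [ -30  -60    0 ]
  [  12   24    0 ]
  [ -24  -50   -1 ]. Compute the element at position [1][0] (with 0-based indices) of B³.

432

Characteristic polynomial: μ^3 + 7μ^2 + 6μ = μ(μ + 1)(μ + 6), so the eigenvalues are -6, -1, 0.
μ=-6: eigenvector (5, -2, 4).
μ=0: eigenvector (-2, 1, -2).
μ=-1: eigenvector (0, 0, 1).
P = [[5, -2, 0], [-2, 1, 0], [4, -2, 1]], D = diag(-6, 0, -1), P⁻¹ = [[1, 2, 0], [2, 5, 0], [0, 2, 1]].
B³ = P·diag(-216, 0, -1)·P⁻¹ = [[-1080, -2160, 0], [432, 864, 0], [-864, -1730, -1]].
The requested entry is 432.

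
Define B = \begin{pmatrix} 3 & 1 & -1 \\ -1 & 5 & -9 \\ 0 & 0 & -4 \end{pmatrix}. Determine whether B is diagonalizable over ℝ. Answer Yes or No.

Characteristic polynomial: p(s) = s^3 - 4s^2 - 16s + 64 = (s - 4)^2(s + 4).
s = 4 has algebraic multiplicity 2; rank(B − 4I) = 2, so geometric multiplicity = 1.
Geometric multiplicity < algebraic multiplicity, so B is not diagonalizable.

No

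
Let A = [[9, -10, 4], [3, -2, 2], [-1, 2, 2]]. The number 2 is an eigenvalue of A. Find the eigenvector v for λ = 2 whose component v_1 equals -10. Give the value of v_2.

-5

A − 2I = [[7, -10, 4], [3, -4, 2], [-1, 2, 0]].
Solving (A − 2I)v = 0 gives the eigenspace spanned by (-10, -5, 5).
With v_1 = -10, v = (-10, -5, 5), so v_2 = -5.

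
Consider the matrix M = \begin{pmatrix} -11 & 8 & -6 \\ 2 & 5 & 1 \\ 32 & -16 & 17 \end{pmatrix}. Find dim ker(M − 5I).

M − 5I = [[-16, 8, -6], [2, 0, 1], [32, -16, 12]].
This matrix has rank 2, so its null space has dimension 3 − 2 = 1.

1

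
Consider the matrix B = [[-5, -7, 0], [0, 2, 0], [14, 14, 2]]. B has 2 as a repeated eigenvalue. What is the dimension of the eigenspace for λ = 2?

2

B − 2I = [[-7, -7, 0], [0, 0, 0], [14, 14, 0]].
This matrix has rank 1, so its null space has dimension 3 − 1 = 2.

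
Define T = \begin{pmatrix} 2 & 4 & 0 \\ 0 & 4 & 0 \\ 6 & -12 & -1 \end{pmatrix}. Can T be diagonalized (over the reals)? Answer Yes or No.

Yes

Characteristic polynomial: p(s) = s^3 - 5s^2 + 2s + 8 = (s - 4)(s - 2)(s + 1).
All 3 eigenvalues are distinct, so T is diagonalizable.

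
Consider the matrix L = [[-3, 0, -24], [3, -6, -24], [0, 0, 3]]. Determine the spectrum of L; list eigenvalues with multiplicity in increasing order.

Characteristic polynomial: p(r) = r^3 + 6r^2 - 9r - 54 = (r - 3)(r + 3)(r + 6).
Roots (with multiplicity): -6, -3, 3.

-6, -3, 3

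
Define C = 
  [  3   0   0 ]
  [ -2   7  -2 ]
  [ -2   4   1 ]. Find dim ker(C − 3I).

C − 3I = [[0, 0, 0], [-2, 4, -2], [-2, 4, -2]].
This matrix has rank 1, so its null space has dimension 3 − 1 = 2.

2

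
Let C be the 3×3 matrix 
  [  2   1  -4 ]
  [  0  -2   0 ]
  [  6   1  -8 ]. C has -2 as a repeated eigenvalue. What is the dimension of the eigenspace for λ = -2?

C + 2I = [[4, 1, -4], [0, 0, 0], [6, 1, -6]].
This matrix has rank 2, so its null space has dimension 3 − 2 = 1.

1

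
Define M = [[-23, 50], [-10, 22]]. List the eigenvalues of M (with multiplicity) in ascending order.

Characteristic polynomial: p(s) = s^2 + s - 6 = (s - 2)(s + 3).
Roots (with multiplicity): -3, 2.

-3, 2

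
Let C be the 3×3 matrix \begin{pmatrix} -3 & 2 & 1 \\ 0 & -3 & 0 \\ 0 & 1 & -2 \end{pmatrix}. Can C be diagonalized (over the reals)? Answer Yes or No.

No

Characteristic polynomial: p(r) = r^3 + 8r^2 + 21r + 18 = (r + 2)(r + 3)^2.
r = -3 has algebraic multiplicity 2; rank(C + 3I) = 2, so geometric multiplicity = 1.
Geometric multiplicity < algebraic multiplicity, so C is not diagonalizable.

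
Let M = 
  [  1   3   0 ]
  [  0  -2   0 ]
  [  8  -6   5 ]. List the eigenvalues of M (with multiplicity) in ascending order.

Characteristic polynomial: p(s) = s^3 - 4s^2 - 7s + 10 = (s - 5)(s - 1)(s + 2).
Roots (with multiplicity): -2, 1, 5.

-2, 1, 5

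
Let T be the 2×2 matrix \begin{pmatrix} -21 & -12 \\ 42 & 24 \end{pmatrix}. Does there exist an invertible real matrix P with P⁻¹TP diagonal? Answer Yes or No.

Characteristic polynomial: p(μ) = μ^2 - 3μ = μ(μ - 3).
All 2 eigenvalues are distinct, so T is diagonalizable.

Yes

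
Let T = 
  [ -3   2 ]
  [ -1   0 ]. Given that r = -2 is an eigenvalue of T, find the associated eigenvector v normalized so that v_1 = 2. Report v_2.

1

T + 2I = [[-1, 2], [-1, 2]].
Solving (T + 2I)v = 0 gives the eigenspace spanned by (2, 1).
With v_1 = 2, v = (2, 1), so v_2 = 1.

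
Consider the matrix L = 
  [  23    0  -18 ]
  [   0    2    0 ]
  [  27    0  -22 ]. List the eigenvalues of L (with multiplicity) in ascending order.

Characteristic polynomial: p(s) = s^3 - 3s^2 - 18s + 40 = (s - 5)(s - 2)(s + 4).
Roots (with multiplicity): -4, 2, 5.

-4, 2, 5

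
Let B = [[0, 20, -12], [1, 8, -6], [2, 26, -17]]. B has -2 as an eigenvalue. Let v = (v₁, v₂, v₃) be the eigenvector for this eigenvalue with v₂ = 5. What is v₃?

10

B + 2I = [[2, 20, -12], [1, 10, -6], [2, 26, -15]].
Solving (B + 2I)v = 0 gives the eigenspace spanned by (10, 5, 10).
With v₂ = 5, v = (10, 5, 10), so v₃ = 10.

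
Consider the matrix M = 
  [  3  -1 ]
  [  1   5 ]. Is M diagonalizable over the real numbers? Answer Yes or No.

Characteristic polynomial: p(s) = s^2 - 8s + 16 = (s - 4)^2.
s = 4 has algebraic multiplicity 2; rank(M − 4I) = 1, so geometric multiplicity = 1.
Geometric multiplicity < algebraic multiplicity, so M is not diagonalizable.

No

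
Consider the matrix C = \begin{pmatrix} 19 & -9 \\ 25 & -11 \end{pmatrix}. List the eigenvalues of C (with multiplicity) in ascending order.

4, 4

Characteristic polynomial: p(t) = t^2 - 8t + 16 = (t - 4)^2.
Roots (with multiplicity): 4, 4.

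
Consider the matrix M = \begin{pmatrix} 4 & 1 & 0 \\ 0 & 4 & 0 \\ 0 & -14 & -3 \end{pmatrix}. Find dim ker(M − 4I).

M − 4I = [[0, 1, 0], [0, 0, 0], [0, -14, -7]].
This matrix has rank 2, so its null space has dimension 3 − 2 = 1.

1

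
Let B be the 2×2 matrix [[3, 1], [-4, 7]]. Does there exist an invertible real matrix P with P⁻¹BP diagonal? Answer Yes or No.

No

Characteristic polynomial: p(r) = r^2 - 10r + 25 = (r - 5)^2.
r = 5 has algebraic multiplicity 2; rank(B − 5I) = 1, so geometric multiplicity = 1.
Geometric multiplicity < algebraic multiplicity, so B is not diagonalizable.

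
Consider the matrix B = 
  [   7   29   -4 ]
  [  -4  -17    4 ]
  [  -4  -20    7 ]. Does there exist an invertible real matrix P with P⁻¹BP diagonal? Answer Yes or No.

No

Characteristic polynomial: p(r) = r^3 + 3r^2 - 9r - 27 = (r - 3)(r + 3)^2.
r = -3 has algebraic multiplicity 2; rank(B + 3I) = 2, so geometric multiplicity = 1.
Geometric multiplicity < algebraic multiplicity, so B is not diagonalizable.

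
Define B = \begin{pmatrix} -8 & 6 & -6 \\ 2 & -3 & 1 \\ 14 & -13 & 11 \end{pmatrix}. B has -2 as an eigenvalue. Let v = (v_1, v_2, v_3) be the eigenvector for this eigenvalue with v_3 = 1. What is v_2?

B + 2I = [[-6, 6, -6], [2, -1, 1], [14, -13, 13]].
Solving (B + 2I)v = 0 gives the eigenspace spanned by (0, 1, 1).
With v_3 = 1, v = (0, 1, 1), so v_2 = 1.

1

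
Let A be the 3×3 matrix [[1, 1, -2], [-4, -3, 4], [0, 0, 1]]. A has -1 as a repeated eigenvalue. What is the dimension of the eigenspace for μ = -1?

A + 1I = [[2, 1, -2], [-4, -2, 4], [0, 0, 2]].
This matrix has rank 2, so its null space has dimension 3 − 2 = 1.

1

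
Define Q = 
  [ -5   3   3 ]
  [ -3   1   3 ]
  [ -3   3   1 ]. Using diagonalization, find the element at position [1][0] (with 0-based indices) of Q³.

Characteristic polynomial: μ^3 + 3μ^2 - 4 = (μ - 1)(μ + 2)^2, so the eigenvalues are -2, -2, 1.
μ=-2: eigenvector (0, 1, -1).
μ=-2: eigenvector (1, 0, 1).
μ=1: eigenvector (1, 1, 1).
P = [[0, 1, 1], [1, 0, 1], [-1, 1, 1]], D = diag(-2, -2, 1), P⁻¹ = [[1, 0, -1], [2, -1, -1], [-1, 1, 1]].
Q³ = P·diag(-8, -8, 1)·P⁻¹ = [[-17, 9, 9], [-9, 1, 9], [-9, 9, 1]].
The requested entry is -9.

-9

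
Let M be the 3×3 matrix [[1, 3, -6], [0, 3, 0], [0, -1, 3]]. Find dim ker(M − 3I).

1

M − 3I = [[-2, 3, -6], [0, 0, 0], [0, -1, 0]].
This matrix has rank 2, so its null space has dimension 3 − 2 = 1.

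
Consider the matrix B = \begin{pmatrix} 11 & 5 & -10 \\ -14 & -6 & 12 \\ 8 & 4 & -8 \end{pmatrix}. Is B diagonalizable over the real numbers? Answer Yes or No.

Yes

Characteristic polynomial: p(λ) = λ^3 + 3λ^2 - 4λ = λ(λ - 1)(λ + 4).
All 3 eigenvalues are distinct, so B is diagonalizable.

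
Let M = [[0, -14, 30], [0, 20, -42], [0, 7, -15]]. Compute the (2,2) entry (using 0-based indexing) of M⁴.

-2589

Characteristic polynomial: s^3 - 5s^2 - 6s = s(s - 6)(s + 1), so the eigenvalues are -1, 0, 6.
s=6: eigenvector (-2, 3, 1).
s=0: eigenvector (1, 0, 0).
s=-1: eigenvector (-2, 2, 1).
P = [[-2, 1, -2], [3, 0, 2], [1, 0, 1]], D = diag(6, 0, -1), P⁻¹ = [[0, 1, -2], [1, 0, 2], [0, -1, 3]].
M⁴ = P·diag(1296, 0, 1)·P⁻¹ = [[0, -2590, 5178], [0, 3886, -7770], [0, 1295, -2589]].
The requested entry is -2589.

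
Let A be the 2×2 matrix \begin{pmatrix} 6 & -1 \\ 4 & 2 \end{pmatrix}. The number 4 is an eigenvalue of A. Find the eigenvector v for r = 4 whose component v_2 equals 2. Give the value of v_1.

1

A − 4I = [[2, -1], [4, -2]].
Solving (A − 4I)v = 0 gives the eigenspace spanned by (1, 2).
With v_2 = 2, v = (1, 2), so v_1 = 1.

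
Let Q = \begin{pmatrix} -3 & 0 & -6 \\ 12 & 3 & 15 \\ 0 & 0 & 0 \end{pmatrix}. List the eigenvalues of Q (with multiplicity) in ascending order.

Characteristic polynomial: p(r) = r^3 - 9r = r(r - 3)(r + 3).
Roots (with multiplicity): -3, 0, 3.

-3, 0, 3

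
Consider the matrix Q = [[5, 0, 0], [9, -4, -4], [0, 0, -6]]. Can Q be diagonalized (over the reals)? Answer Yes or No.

Yes

Characteristic polynomial: p(r) = r^3 + 5r^2 - 26r - 120 = (r - 5)(r + 4)(r + 6).
All 3 eigenvalues are distinct, so Q is diagonalizable.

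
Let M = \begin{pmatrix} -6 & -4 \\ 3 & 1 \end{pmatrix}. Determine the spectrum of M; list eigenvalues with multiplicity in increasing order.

Characteristic polynomial: p(t) = t^2 + 5t + 6 = (t + 2)(t + 3).
Roots (with multiplicity): -3, -2.

-3, -2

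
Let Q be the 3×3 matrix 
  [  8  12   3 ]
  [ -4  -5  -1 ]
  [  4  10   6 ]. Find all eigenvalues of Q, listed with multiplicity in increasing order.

Characteristic polynomial: p(r) = r^3 - 9r^2 + 24r - 20 = (r - 5)(r - 2)^2.
Roots (with multiplicity): 2, 2, 5.

2, 2, 5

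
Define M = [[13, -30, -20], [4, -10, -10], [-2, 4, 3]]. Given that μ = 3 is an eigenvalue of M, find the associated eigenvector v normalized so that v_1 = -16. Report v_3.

M − 3I = [[10, -30, -20], [4, -13, -10], [-2, 4, 0]].
Solving (M − 3I)v = 0 gives the eigenspace spanned by (-16, -8, 4).
With v_1 = -16, v = (-16, -8, 4), so v_3 = 4.

4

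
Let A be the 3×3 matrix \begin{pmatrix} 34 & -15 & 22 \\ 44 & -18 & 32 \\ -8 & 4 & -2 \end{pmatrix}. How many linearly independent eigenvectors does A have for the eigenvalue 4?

1

A − 4I = [[30, -15, 22], [44, -22, 32], [-8, 4, -6]].
This matrix has rank 2, so its null space has dimension 3 − 2 = 1.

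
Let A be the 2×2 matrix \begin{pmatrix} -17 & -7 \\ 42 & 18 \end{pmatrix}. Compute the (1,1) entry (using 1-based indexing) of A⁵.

-2777

Characteristic polynomial: μ^2 - μ - 12 = (μ - 4)(μ + 3), so the eigenvalues are -3, 4.
μ=-3: eigenvector (1, -2).
μ=4: eigenvector (-1, 3).
P = [[1, -1], [-2, 3]], D = diag(-3, 4), P⁻¹ = [[3, 1], [2, 1]].
A⁵ = P·diag(-243, 1024)·P⁻¹ = [[-2777, -1267], [7602, 3558]].
The requested entry is -2777.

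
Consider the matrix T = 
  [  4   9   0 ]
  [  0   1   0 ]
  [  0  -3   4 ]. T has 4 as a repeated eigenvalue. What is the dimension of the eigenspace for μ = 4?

T − 4I = [[0, 9, 0], [0, -3, 0], [0, -3, 0]].
This matrix has rank 1, so its null space has dimension 3 − 1 = 2.

2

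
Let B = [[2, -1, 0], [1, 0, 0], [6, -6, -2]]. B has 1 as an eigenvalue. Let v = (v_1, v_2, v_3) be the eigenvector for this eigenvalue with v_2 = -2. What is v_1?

-2

B − 1I = [[1, -1, 0], [1, -1, 0], [6, -6, -3]].
Solving (B − 1I)v = 0 gives the eigenspace spanned by (-2, -2, 0).
With v_2 = -2, v = (-2, -2, 0), so v_1 = -2.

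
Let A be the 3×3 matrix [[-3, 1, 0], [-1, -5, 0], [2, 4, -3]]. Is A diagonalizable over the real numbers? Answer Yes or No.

Characteristic polynomial: p(λ) = λ^3 + 11λ^2 + 40λ + 48 = (λ + 3)(λ + 4)^2.
λ = -4 has algebraic multiplicity 2; rank(A + 4I) = 2, so geometric multiplicity = 1.
Geometric multiplicity < algebraic multiplicity, so A is not diagonalizable.

No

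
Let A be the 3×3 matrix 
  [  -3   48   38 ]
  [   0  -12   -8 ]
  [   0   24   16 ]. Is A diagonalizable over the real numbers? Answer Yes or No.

Yes

Characteristic polynomial: p(μ) = μ^3 - μ^2 - 12μ = μ(μ - 4)(μ + 3).
All 3 eigenvalues are distinct, so A is diagonalizable.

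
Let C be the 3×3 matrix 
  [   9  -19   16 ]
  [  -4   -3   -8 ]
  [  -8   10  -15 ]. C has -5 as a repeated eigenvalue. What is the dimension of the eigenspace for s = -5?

1

C + 5I = [[14, -19, 16], [-4, 2, -8], [-8, 10, -10]].
This matrix has rank 2, so its null space has dimension 3 − 2 = 1.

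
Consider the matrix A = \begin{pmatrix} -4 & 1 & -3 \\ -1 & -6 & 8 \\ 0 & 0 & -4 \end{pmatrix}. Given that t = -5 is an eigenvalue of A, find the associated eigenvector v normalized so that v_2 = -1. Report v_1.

1

A + 5I = [[1, 1, -3], [-1, -1, 8], [0, 0, 1]].
Solving (A + 5I)v = 0 gives the eigenspace spanned by (1, -1, 0).
With v_2 = -1, v = (1, -1, 0), so v_1 = 1.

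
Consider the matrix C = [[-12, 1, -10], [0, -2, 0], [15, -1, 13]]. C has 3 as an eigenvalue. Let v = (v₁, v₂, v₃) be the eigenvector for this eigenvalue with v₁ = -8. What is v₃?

C − 3I = [[-15, 1, -10], [0, -5, 0], [15, -1, 10]].
Solving (C − 3I)v = 0 gives the eigenspace spanned by (-8, 0, 12).
With v₁ = -8, v = (-8, 0, 12), so v₃ = 12.

12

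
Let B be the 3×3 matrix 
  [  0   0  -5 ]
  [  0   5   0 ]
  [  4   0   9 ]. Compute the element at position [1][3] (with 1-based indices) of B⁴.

Characteristic polynomial: r^3 - 14r^2 + 65r - 100 = (r - 5)^2(r - 4), so the eigenvalues are 4, 5, 5.
r=4: eigenvector (5, 0, -4).
r=5: eigenvector (0, 1, 0).
r=5: eigenvector (-1, -2, 1).
P = [[5, 0, -1], [0, 1, -2], [-4, 0, 1]], D = diag(4, 5, 5), P⁻¹ = [[1, 0, 1], [8, 1, 10], [4, 0, 5]].
B⁴ = P·diag(256, 625, 625)·P⁻¹ = [[-1220, 0, -1845], [0, 625, 0], [1476, 0, 2101]].
The requested entry is -1845.

-1845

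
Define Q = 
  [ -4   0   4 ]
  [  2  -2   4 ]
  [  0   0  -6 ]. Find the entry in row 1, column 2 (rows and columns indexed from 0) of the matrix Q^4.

Characteristic polynomial: t^3 + 12t^2 + 44t + 48 = (t + 2)(t + 4)(t + 6), so the eigenvalues are -6, -4, -2.
t=-4: eigenvector (-1, 1, 0).
t=-2: eigenvector (0, 1, 0).
t=-6: eigenvector (-2, 0, 1).
P = [[-1, 0, -2], [1, 1, 0], [0, 0, 1]], D = diag(-4, -2, -6), P⁻¹ = [[-1, 0, -2], [1, 1, 2], [0, 0, 1]].
Q⁴ = P·diag(256, 16, 1296)·P⁻¹ = [[256, 0, -2080], [-240, 16, -480], [0, 0, 1296]].
The requested entry is -480.

-480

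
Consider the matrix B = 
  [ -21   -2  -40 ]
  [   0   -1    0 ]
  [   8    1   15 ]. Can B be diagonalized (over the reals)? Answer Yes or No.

No

Characteristic polynomial: p(λ) = λ^3 + 7λ^2 + 11λ + 5 = (λ + 1)^2(λ + 5).
λ = -1 has algebraic multiplicity 2; rank(B + 1I) = 2, so geometric multiplicity = 1.
Geometric multiplicity < algebraic multiplicity, so B is not diagonalizable.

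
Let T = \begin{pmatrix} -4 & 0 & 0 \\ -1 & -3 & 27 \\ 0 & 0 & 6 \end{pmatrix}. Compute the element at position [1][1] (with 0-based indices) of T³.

-27

Characteristic polynomial: μ^3 + μ^2 - 30μ - 72 = (μ - 6)(μ + 3)(μ + 4), so the eigenvalues are -4, -3, 6.
μ=-4: eigenvector (1, 1, 0).
μ=-3: eigenvector (0, 1, 0).
μ=6: eigenvector (0, 3, 1).
P = [[1, 0, 0], [1, 1, 3], [0, 0, 1]], D = diag(-4, -3, 6), P⁻¹ = [[1, 0, 0], [-1, 1, -3], [0, 0, 1]].
T³ = P·diag(-64, -27, 216)·P⁻¹ = [[-64, 0, 0], [-37, -27, 729], [0, 0, 216]].
The requested entry is -27.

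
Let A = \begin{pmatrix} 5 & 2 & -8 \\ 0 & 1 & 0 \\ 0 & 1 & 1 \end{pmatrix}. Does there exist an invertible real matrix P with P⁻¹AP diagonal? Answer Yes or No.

Characteristic polynomial: p(λ) = λ^3 - 7λ^2 + 11λ - 5 = (λ - 5)(λ - 1)^2.
λ = 1 has algebraic multiplicity 2; rank(A − 1I) = 2, so geometric multiplicity = 1.
Geometric multiplicity < algebraic multiplicity, so A is not diagonalizable.

No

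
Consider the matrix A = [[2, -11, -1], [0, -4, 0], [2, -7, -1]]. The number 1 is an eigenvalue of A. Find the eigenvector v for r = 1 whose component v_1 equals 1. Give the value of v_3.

1

A − 1I = [[1, -11, -1], [0, -5, 0], [2, -7, -2]].
Solving (A − 1I)v = 0 gives the eigenspace spanned by (1, 0, 1).
With v_1 = 1, v = (1, 0, 1), so v_3 = 1.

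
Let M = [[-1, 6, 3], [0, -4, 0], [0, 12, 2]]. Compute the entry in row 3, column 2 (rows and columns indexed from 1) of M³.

Characteristic polynomial: t^3 + 3t^2 - 6t - 8 = (t - 2)(t + 1)(t + 4), so the eigenvalues are -4, -1, 2.
t=-1: eigenvector (1, 0, 0).
t=-4: eigenvector (0, 1, -2).
t=2: eigenvector (1, 0, 1).
P = [[1, 0, 1], [0, 1, 0], [0, -2, 1]], D = diag(-1, -4, 2), P⁻¹ = [[1, -2, -1], [0, 1, 0], [0, 2, 1]].
M³ = P·diag(-1, -64, 8)·P⁻¹ = [[-1, 18, 9], [0, -64, 0], [0, 144, 8]].
The requested entry is 144.

144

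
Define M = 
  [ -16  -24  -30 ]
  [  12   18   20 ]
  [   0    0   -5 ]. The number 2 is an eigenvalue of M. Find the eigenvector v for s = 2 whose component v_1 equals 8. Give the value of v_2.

-6

M − 2I = [[-18, -24, -30], [12, 16, 20], [0, 0, -7]].
Solving (M − 2I)v = 0 gives the eigenspace spanned by (8, -6, 0).
With v_1 = 8, v = (8, -6, 0), so v_2 = -6.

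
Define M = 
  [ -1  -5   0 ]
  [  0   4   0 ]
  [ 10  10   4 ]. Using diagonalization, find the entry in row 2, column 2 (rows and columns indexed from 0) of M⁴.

256

Characteristic polynomial: λ^3 - 7λ^2 + 8λ + 16 = (λ - 4)^2(λ + 1), so the eigenvalues are -1, 4, 4.
λ=4: eigenvector (1, -1, -2).
λ=-1: eigenvector (1, 0, -2).
λ=4: eigenvector (0, 0, 1).
P = [[1, 1, 0], [-1, 0, 0], [-2, -2, 1]], D = diag(4, -1, 4), P⁻¹ = [[0, -1, 0], [1, 1, 0], [2, 0, 1]].
M⁴ = P·diag(256, 1, 256)·P⁻¹ = [[1, -255, 0], [0, 256, 0], [510, 510, 256]].
The requested entry is 256.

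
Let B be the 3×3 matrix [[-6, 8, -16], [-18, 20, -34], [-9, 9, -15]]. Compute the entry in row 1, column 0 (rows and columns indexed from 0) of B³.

-486

Characteristic polynomial: s^3 + s^2 - 24s + 36 = (s - 3)(s - 2)(s + 6), so the eigenvalues are -6, 2, 3.
s=-6: eigenvector (1, 2, 1).
s=2: eigenvector (1, 1, 0).
s=3: eigenvector (0, 2, 1).
P = [[1, 1, 0], [2, 1, 2], [1, 0, 1]], D = diag(-6, 2, 3), P⁻¹ = [[1, -1, 2], [0, 1, -2], [-1, 1, -1]].
B³ = P·diag(-216, 8, 27)·P⁻¹ = [[-216, 224, -448], [-486, 494, -934], [-243, 243, -459]].
The requested entry is -486.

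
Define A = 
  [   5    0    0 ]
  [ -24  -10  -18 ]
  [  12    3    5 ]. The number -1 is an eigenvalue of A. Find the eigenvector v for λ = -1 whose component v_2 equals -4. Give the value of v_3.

A + 1I = [[6, 0, 0], [-24, -9, -18], [12, 3, 6]].
Solving (A + 1I)v = 0 gives the eigenspace spanned by (0, -4, 2).
With v_2 = -4, v = (0, -4, 2), so v_3 = 2.

2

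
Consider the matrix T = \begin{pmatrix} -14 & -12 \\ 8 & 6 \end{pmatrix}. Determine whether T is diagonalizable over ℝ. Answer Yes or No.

Characteristic polynomial: p(s) = s^2 + 8s + 12 = (s + 2)(s + 6).
All 2 eigenvalues are distinct, so T is diagonalizable.

Yes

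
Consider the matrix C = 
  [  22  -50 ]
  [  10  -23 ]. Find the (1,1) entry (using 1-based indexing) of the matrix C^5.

Characteristic polynomial: t^2 + t - 6 = (t - 2)(t + 3), so the eigenvalues are -3, 2.
t=-3: eigenvector (-2, -1).
t=2: eigenvector (5, 2).
P = [[-2, 5], [-1, 2]], D = diag(-3, 2), P⁻¹ = [[2, -5], [1, -2]].
C⁵ = P·diag(-243, 32)·P⁻¹ = [[1132, -2750], [550, -1343]].
The requested entry is 1132.

1132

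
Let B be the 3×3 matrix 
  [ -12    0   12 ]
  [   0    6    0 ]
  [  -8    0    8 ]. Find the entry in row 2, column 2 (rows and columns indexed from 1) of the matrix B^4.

1296

Characteristic polynomial: s^3 - 2s^2 - 24s = s(s - 6)(s + 4), so the eigenvalues are -4, 0, 6.
s=-4: eigenvector (3, 0, 2).
s=6: eigenvector (0, 1, 0).
s=0: eigenvector (1, 0, 1).
P = [[3, 0, 1], [0, 1, 0], [2, 0, 1]], D = diag(-4, 6, 0), P⁻¹ = [[1, 0, -1], [0, 1, 0], [-2, 0, 3]].
B⁴ = P·diag(256, 1296, 0)·P⁻¹ = [[768, 0, -768], [0, 1296, 0], [512, 0, -512]].
The requested entry is 1296.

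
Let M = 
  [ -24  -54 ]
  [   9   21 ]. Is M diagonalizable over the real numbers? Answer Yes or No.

Characteristic polynomial: p(s) = s^2 + 3s - 18 = (s - 3)(s + 6).
All 2 eigenvalues are distinct, so M is diagonalizable.

Yes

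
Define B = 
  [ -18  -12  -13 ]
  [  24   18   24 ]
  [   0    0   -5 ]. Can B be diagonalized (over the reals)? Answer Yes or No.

Characteristic polynomial: p(t) = t^3 + 5t^2 - 36t - 180 = (t - 6)(t + 5)(t + 6).
All 3 eigenvalues are distinct, so B is diagonalizable.

Yes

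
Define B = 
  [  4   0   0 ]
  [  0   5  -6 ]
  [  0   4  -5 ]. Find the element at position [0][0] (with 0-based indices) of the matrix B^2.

16

Characteristic polynomial: μ^3 - 4μ^2 - μ + 4 = (μ - 4)(μ - 1)(μ + 1), so the eigenvalues are -1, 1, 4.
μ=1: eigenvector (0, 3, 2).
μ=4: eigenvector (1, 0, 0).
μ=-1: eigenvector (0, 1, 1).
P = [[0, 1, 0], [3, 0, 1], [2, 0, 1]], D = diag(1, 4, -1), P⁻¹ = [[0, 1, -1], [1, 0, 0], [0, -2, 3]].
B² = P·diag(1, 16, 1)·P⁻¹ = [[16, 0, 0], [0, 1, 0], [0, 0, 1]].
The requested entry is 16.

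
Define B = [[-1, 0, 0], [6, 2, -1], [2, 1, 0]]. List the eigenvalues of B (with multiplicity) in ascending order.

Characteristic polynomial: p(λ) = λ^3 - λ^2 - λ + 1 = (λ - 1)^2(λ + 1).
Roots (with multiplicity): -1, 1, 1.

-1, 1, 1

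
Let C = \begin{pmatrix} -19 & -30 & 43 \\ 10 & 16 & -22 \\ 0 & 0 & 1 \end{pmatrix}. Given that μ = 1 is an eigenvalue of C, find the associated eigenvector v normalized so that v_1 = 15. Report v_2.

-10

C − 1I = [[-20, -30, 43], [10, 15, -22], [0, 0, 0]].
Solving (C − 1I)v = 0 gives the eigenspace spanned by (15, -10, 0).
With v_1 = 15, v = (15, -10, 0), so v_2 = -10.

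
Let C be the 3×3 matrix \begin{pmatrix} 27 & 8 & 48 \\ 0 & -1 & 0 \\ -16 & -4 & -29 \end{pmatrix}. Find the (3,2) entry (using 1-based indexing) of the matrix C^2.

-8

Characteristic polynomial: λ^3 + 3λ^2 - 13λ - 15 = (λ - 3)(λ + 1)(λ + 5), so the eigenvalues are -5, -1, 3.
λ=-1: eigenvector (-2, 1, 1).
λ=-5: eigenvector (-3, 0, 2).
λ=3: eigenvector (-2, 0, 1).
P = [[-2, -3, -2], [1, 0, 0], [1, 2, 1]], D = diag(-1, -5, 3), P⁻¹ = [[0, 1, 0], [1, 0, 2], [-2, -1, -3]].
C² = P·diag(1, 25, 9)·P⁻¹ = [[-39, 16, -96], [0, 1, 0], [32, -8, 73]].
The requested entry is -8.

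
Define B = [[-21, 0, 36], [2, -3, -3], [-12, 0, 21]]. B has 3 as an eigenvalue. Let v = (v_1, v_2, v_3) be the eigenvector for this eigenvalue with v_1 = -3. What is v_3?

-2

B − 3I = [[-24, 0, 36], [2, -6, -3], [-12, 0, 18]].
Solving (B − 3I)v = 0 gives the eigenspace spanned by (-3, 0, -2).
With v_1 = -3, v = (-3, 0, -2), so v_3 = -2.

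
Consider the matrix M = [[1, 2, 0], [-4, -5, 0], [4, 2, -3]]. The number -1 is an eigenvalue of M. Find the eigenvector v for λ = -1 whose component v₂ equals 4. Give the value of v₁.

M + 1I = [[2, 2, 0], [-4, -4, 0], [4, 2, -2]].
Solving (M + 1I)v = 0 gives the eigenspace spanned by (-4, 4, -4).
With v₂ = 4, v = (-4, 4, -4), so v₁ = -4.

-4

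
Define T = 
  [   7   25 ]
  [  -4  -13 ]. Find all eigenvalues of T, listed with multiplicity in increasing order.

Characteristic polynomial: p(λ) = λ^2 + 6λ + 9 = (λ + 3)^2.
Roots (with multiplicity): -3, -3.

-3, -3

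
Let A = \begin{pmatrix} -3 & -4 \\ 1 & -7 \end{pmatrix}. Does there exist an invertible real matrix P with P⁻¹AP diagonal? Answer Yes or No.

No

Characteristic polynomial: p(t) = t^2 + 10t + 25 = (t + 5)^2.
t = -5 has algebraic multiplicity 2; rank(A + 5I) = 1, so geometric multiplicity = 1.
Geometric multiplicity < algebraic multiplicity, so A is not diagonalizable.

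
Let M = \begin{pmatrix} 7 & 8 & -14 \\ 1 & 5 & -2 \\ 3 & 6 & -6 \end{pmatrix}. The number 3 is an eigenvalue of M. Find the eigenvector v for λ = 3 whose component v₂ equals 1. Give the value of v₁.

M − 3I = [[4, 8, -14], [1, 2, -2], [3, 6, -9]].
Solving (M − 3I)v = 0 gives the eigenspace spanned by (-2, 1, 0).
With v₂ = 1, v = (-2, 1, 0), so v₁ = -2.

-2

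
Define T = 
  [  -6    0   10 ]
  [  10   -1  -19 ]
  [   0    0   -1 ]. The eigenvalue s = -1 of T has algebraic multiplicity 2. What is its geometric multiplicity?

1

T + 1I = [[-5, 0, 10], [10, 0, -19], [0, 0, 0]].
This matrix has rank 2, so its null space has dimension 3 − 2 = 1.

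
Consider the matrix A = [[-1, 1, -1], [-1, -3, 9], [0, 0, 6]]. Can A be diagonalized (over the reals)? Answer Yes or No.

Characteristic polynomial: p(λ) = λ^3 - 2λ^2 - 20λ - 24 = (λ - 6)(λ + 2)^2.
λ = -2 has algebraic multiplicity 2; rank(A + 2I) = 2, so geometric multiplicity = 1.
Geometric multiplicity < algebraic multiplicity, so A is not diagonalizable.

No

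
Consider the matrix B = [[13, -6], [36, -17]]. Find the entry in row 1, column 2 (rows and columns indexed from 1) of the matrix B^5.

Characteristic polynomial: r^2 + 4r - 5 = (r - 1)(r + 5), so the eigenvalues are -5, 1.
r=1: eigenvector (1, 2).
r=-5: eigenvector (1, 3).
P = [[1, 1], [2, 3]], D = diag(1, -5), P⁻¹ = [[3, -1], [-2, 1]].
B⁵ = P·diag(1, -3125)·P⁻¹ = [[6253, -3126], [18756, -9377]].
The requested entry is -3126.

-3126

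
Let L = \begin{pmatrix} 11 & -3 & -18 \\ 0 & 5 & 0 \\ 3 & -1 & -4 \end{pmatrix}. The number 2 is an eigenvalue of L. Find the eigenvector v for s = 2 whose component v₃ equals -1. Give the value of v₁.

-2

L − 2I = [[9, -3, -18], [0, 3, 0], [3, -1, -6]].
Solving (L − 2I)v = 0 gives the eigenspace spanned by (-2, 0, -1).
With v₃ = -1, v = (-2, 0, -1), so v₁ = -2.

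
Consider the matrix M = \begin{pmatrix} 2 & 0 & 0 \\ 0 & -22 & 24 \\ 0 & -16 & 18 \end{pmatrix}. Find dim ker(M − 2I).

M − 2I = [[0, 0, 0], [0, -24, 24], [0, -16, 16]].
This matrix has rank 1, so its null space has dimension 3 − 1 = 2.

2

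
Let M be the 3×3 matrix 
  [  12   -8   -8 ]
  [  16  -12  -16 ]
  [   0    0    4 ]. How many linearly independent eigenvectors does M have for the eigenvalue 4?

M − 4I = [[8, -8, -8], [16, -16, -16], [0, 0, 0]].
This matrix has rank 1, so its null space has dimension 3 − 1 = 2.

2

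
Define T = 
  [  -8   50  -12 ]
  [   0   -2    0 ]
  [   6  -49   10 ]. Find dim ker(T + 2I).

T + 2I = [[-6, 50, -12], [0, 0, 0], [6, -49, 12]].
This matrix has rank 2, so its null space has dimension 3 − 2 = 1.

1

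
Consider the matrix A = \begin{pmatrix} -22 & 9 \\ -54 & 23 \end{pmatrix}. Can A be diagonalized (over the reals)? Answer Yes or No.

Yes

Characteristic polynomial: p(μ) = μ^2 - μ - 20 = (μ - 5)(μ + 4).
All 2 eigenvalues are distinct, so A is diagonalizable.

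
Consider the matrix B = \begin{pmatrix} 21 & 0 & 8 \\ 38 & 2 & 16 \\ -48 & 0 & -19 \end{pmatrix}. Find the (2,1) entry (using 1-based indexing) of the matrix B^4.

3394

Characteristic polynomial: λ^3 - 4λ^2 - 11λ + 30 = (λ - 5)(λ - 2)(λ + 3), so the eigenvalues are -3, 2, 5.
λ=2: eigenvector (0, 1, 0).
λ=5: eigenvector (1, 2, -2).
λ=-3: eigenvector (-1, -2, 3).
P = [[0, 1, -1], [1, 2, -2], [0, -2, 3]], D = diag(2, 5, -3), P⁻¹ = [[-2, 1, 0], [3, 0, 1], [2, 0, 1]].
B⁴ = P·diag(16, 625, 81)·P⁻¹ = [[1713, 0, 544], [3394, 16, 1088], [-3264, 0, -1007]].
The requested entry is 3394.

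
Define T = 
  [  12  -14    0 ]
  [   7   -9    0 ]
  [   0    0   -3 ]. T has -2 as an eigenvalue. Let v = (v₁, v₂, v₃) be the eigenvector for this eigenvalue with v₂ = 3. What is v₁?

3

T + 2I = [[14, -14, 0], [7, -7, 0], [0, 0, -1]].
Solving (T + 2I)v = 0 gives the eigenspace spanned by (3, 3, 0).
With v₂ = 3, v = (3, 3, 0), so v₁ = 3.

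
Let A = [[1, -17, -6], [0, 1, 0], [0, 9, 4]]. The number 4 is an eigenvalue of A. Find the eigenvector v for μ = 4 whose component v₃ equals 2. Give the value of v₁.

A − 4I = [[-3, -17, -6], [0, -3, 0], [0, 9, 0]].
Solving (A − 4I)v = 0 gives the eigenspace spanned by (-4, 0, 2).
With v₃ = 2, v = (-4, 0, 2), so v₁ = -4.

-4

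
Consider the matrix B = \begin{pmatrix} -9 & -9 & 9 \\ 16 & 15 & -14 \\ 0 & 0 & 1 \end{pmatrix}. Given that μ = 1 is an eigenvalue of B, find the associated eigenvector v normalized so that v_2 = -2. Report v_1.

B − 1I = [[-10, -9, 9], [16, 14, -14], [0, 0, 0]].
Solving (B − 1I)v = 0 gives the eigenspace spanned by (0, -2, -2).
With v_2 = -2, v = (0, -2, -2), so v_1 = 0.

0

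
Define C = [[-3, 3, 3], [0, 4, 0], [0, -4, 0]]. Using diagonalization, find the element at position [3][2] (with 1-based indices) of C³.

Characteristic polynomial: λ^3 - λ^2 - 12λ = λ(λ - 4)(λ + 3), so the eigenvalues are -3, 0, 4.
λ=0: eigenvector (1, 0, 1).
λ=4: eigenvector (0, 1, -1).
λ=-3: eigenvector (1, 0, 0).
P = [[1, 0, 1], [0, 1, 0], [1, -1, 0]], D = diag(0, 4, -3), P⁻¹ = [[0, 1, 1], [0, 1, 0], [1, -1, -1]].
C³ = P·diag(0, 64, -27)·P⁻¹ = [[-27, 27, 27], [0, 64, 0], [0, -64, 0]].
The requested entry is -64.

-64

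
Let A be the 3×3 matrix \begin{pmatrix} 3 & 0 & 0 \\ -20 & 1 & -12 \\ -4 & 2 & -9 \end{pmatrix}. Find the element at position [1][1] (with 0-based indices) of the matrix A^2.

Characteristic polynomial: λ^3 + 5λ^2 - 9λ - 45 = (λ - 3)(λ + 3)(λ + 5), so the eigenvalues are -5, -3, 3.
λ=3: eigenvector (1, -4, -1).
λ=-5: eigenvector (0, 2, 1).
λ=-3: eigenvector (0, 3, 1).
P = [[1, 0, 0], [-4, 2, 3], [-1, 1, 1]], D = diag(3, -5, -3), P⁻¹ = [[1, 0, 0], [-1, -1, 3], [2, 1, -2]].
A² = P·diag(9, 25, 9)·P⁻¹ = [[9, 0, 0], [-32, -23, 96], [-16, -16, 57]].
The requested entry is -23.

-23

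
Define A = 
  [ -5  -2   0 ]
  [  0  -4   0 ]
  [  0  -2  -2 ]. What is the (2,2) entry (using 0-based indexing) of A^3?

-8

Characteristic polynomial: μ^3 + 11μ^2 + 38μ + 40 = (μ + 2)(μ + 4)(μ + 5), so the eigenvalues are -5, -4, -2.
μ=-5: eigenvector (1, 0, 0).
μ=-4: eigenvector (-2, 1, 1).
μ=-2: eigenvector (0, 0, 1).
P = [[1, -2, 0], [0, 1, 0], [0, 1, 1]], D = diag(-5, -4, -2), P⁻¹ = [[1, 2, 0], [0, 1, 0], [0, -1, 1]].
A³ = P·diag(-125, -64, -8)·P⁻¹ = [[-125, -122, 0], [0, -64, 0], [0, -56, -8]].
The requested entry is -8.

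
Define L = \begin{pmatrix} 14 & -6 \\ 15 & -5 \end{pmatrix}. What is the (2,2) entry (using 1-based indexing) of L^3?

-485

Characteristic polynomial: μ^2 - 9μ + 20 = (μ - 5)(μ - 4), so the eigenvalues are 4, 5.
μ=5: eigenvector (2, 3).
μ=4: eigenvector (-3, -5).
P = [[2, -3], [3, -5]], D = diag(5, 4), P⁻¹ = [[5, -3], [3, -2]].
L³ = P·diag(125, 64)·P⁻¹ = [[674, -366], [915, -485]].
The requested entry is -485.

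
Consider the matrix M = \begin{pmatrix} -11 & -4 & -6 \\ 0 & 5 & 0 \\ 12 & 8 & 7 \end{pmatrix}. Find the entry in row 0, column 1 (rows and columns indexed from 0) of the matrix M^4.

Characteristic polynomial: λ^3 - λ^2 - 25λ + 25 = (λ - 5)(λ - 1)(λ + 5), so the eigenvalues are -5, 1, 5.
λ=5: eigenvector (-1, 1, 2).
λ=-5: eigenvector (1, 0, -1).
λ=1: eigenvector (-1, 0, 2).
P = [[-1, 1, -1], [1, 0, 0], [2, -1, 2]], D = diag(5, -5, 1), P⁻¹ = [[0, 1, 0], [2, 0, 1], [1, -1, 1]].
M⁴ = P·diag(625, 625, 1)·P⁻¹ = [[1249, -624, 624], [0, 625, 0], [-1248, 1248, -623]].
The requested entry is -624.

-624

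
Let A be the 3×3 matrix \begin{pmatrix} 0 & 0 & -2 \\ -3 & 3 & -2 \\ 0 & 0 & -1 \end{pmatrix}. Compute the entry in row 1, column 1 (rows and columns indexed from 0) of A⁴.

81

Characteristic polynomial: s^3 - 2s^2 - 3s = s(s - 3)(s + 1), so the eigenvalues are -1, 0, 3.
s=0: eigenvector (1, 1, 0).
s=3: eigenvector (0, 1, 0).
s=-1: eigenvector (2, 2, 1).
P = [[1, 0, 2], [1, 1, 2], [0, 0, 1]], D = diag(0, 3, -1), P⁻¹ = [[1, 0, -2], [-1, 1, 0], [0, 0, 1]].
A⁴ = P·diag(0, 81, 1)·P⁻¹ = [[0, 0, 2], [-81, 81, 2], [0, 0, 1]].
The requested entry is 81.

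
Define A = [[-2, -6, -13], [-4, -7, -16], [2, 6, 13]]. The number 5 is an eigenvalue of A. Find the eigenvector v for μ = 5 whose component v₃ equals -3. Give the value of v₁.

3

A − 5I = [[-7, -6, -13], [-4, -12, -16], [2, 6, 8]].
Solving (A − 5I)v = 0 gives the eigenspace spanned by (3, 3, -3).
With v₃ = -3, v = (3, 3, -3), so v₁ = 3.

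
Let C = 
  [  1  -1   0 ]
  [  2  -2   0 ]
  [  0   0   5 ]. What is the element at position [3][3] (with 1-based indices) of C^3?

125

Characteristic polynomial: t^3 - 4t^2 - 5t = t(t - 5)(t + 1), so the eigenvalues are -1, 0, 5.
t=-1: eigenvector (-1, -2, 0).
t=5: eigenvector (0, 0, 1).
t=0: eigenvector (1, 1, 0).
P = [[-1, 0, 1], [-2, 0, 1], [0, 1, 0]], D = diag(-1, 5, 0), P⁻¹ = [[1, -1, 0], [0, 0, 1], [2, -1, 0]].
C³ = P·diag(-1, 125, 0)·P⁻¹ = [[1, -1, 0], [2, -2, 0], [0, 0, 125]].
The requested entry is 125.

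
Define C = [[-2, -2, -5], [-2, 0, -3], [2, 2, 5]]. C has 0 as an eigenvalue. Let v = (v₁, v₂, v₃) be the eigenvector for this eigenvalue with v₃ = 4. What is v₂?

C = [[-2, -2, -5], [-2, 0, -3], [2, 2, 5]].
Solving (C)v = 0 gives the eigenspace spanned by (-6, -4, 4).
With v₃ = 4, v = (-6, -4, 4), so v₂ = -4.

-4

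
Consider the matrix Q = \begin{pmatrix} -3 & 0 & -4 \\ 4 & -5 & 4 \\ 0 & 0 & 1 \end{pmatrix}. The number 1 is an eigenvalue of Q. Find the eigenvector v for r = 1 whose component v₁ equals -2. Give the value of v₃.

Q − 1I = [[-4, 0, -4], [4, -6, 4], [0, 0, 0]].
Solving (Q − 1I)v = 0 gives the eigenspace spanned by (-2, 0, 2).
With v₁ = -2, v = (-2, 0, 2), so v₃ = 2.

2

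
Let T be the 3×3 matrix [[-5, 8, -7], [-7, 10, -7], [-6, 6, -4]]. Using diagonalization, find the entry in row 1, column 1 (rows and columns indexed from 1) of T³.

-83

Characteristic polynomial: μ^3 - μ^2 - 14μ + 24 = (μ - 3)(μ - 2)(μ + 4), so the eigenvalues are -4, 2, 3.
μ=2: eigenvector (1, 0, -1).
μ=-4: eigenvector (1, 1, 1).
μ=3: eigenvector (1, 1, 0).
P = [[1, 1, 1], [0, 1, 1], [-1, 1, 0]], D = diag(2, -4, 3), P⁻¹ = [[1, -1, 0], [1, -1, 1], [-1, 2, -1]].
T³ = P·diag(8, -64, 27)·P⁻¹ = [[-83, 110, -91], [-91, 118, -91], [-72, 72, -64]].
The requested entry is -83.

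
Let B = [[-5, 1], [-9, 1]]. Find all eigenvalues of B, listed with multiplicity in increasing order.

-2, -2

Characteristic polynomial: p(s) = s^2 + 4s + 4 = (s + 2)^2.
Roots (with multiplicity): -2, -2.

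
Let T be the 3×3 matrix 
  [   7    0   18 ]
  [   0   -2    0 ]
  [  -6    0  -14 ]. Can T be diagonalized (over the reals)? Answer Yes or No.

Characteristic polynomial: p(s) = s^3 + 9s^2 + 24s + 20 = (s + 2)^2(s + 5).
s = -2 has algebraic multiplicity 2; rank(T + 2I) = 1, so geometric multiplicity = 2.
Every eigenvalue has geometric = algebraic multiplicity, so T is diagonalizable.

Yes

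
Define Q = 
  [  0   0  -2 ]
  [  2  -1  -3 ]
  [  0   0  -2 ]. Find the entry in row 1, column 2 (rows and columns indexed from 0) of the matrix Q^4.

Characteristic polynomial: t^3 + 3t^2 + 2t = t(t + 1)(t + 2), so the eigenvalues are -2, -1, 0.
t=0: eigenvector (1, 2, 0).
t=-2: eigenvector (1, 1, 1).
t=-1: eigenvector (0, -1, 0).
P = [[1, 1, 0], [2, 1, -1], [0, 1, 0]], D = diag(0, -2, -1), P⁻¹ = [[1, 0, -1], [0, 0, 1], [2, -1, -1]].
Q⁴ = P·diag(0, 16, 1)·P⁻¹ = [[0, 0, 16], [-2, 1, 17], [0, 0, 16]].
The requested entry is 17.

17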